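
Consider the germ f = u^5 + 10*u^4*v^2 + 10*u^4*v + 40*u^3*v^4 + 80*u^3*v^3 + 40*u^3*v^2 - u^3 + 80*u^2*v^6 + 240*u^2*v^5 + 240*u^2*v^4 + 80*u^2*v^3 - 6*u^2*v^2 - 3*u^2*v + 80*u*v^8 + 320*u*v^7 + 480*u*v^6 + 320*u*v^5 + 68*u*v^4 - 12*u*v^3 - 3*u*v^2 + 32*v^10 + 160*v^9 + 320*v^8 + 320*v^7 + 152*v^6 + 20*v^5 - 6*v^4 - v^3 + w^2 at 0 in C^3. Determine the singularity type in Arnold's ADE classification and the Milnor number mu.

The Hessian of f at 0 is [[0, 0, 0], [0, 0, 0], [0, 0, 2]] with rank 1, so corank 2. A Groebner basis of the Jacobian ideal J(f) in C{u,v,w} is {-5*u^2/16 + u*v^3 - 5*u*v^2/4 - 5*u*v/8 - 5*v^3/4 - 5*v^2/16, u^2/4 + u*v^2 + u*v/2 + v^4 + v^3 + v^2/4, u^3 - 3*u^2/4 - 6*u*v^2 - 3*u*v/2 - 5*v^3 - 3*v^2/4, u^2*v + u^2/4 + 3*u*v^2 + u*v/2 + 2*v^3 + v^2/4, w}; counting standard monomials gives mu = 8. Corank 2; j^3 = -(u + v)^3 is a perfect cube, so E-series; the 5-jet and mu = 8 give E_8.

Type E_8, Milnor number mu = 8.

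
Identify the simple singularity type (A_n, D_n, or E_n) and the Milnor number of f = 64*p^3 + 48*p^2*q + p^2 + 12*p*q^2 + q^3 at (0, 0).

Type A_2, Milnor number mu = 2.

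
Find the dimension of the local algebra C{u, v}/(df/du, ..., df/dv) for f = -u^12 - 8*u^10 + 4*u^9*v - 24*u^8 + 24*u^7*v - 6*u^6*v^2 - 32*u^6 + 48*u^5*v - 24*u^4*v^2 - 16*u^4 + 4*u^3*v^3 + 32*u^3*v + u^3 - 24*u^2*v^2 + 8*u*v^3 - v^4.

6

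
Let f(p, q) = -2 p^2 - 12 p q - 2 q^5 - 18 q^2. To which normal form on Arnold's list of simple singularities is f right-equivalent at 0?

A_{4}

The Hessian of f at 0 is [[-4, -12], [-12, -36]] with rank 1, so corank 1. A Groebner basis of the Jacobian ideal J(f) in C{p,q} is {q^4, p + 3*q}; counting standard monomials gives mu = 4. Corank 1: A-series; mu = 4 gives A_4.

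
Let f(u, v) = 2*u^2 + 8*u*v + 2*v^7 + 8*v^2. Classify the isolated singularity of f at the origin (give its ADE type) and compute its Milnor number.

Type A6, Milnor number mu = 6.

The Hessian of f at 0 is [[4, 8], [8, 16]] with rank 1, so corank 1. A Groebner basis of the Jacobian ideal J(f) in C{u,v} is {v^6, u + 2*v}; counting standard monomials gives mu = 6. Corank 1: A-series; mu = 6 gives A_6.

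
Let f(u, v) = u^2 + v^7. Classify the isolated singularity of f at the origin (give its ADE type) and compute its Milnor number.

The Hessian of f at 0 has rank 1. Corank 1: A-series; mu = 6 gives A_6.

Type A6, Milnor number mu = 6.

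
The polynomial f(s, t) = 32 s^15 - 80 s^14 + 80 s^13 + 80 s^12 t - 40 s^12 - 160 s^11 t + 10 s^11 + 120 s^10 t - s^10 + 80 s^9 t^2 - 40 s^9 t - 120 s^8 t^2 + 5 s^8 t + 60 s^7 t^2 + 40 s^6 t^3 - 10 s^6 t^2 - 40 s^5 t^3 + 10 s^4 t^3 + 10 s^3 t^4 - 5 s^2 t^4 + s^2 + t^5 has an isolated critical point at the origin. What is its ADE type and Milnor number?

The Hessian of f at 0 is [[2, 0], [0, 0]] with rank 1, so corank 1. A Groebner basis of the Jacobian ideal J(f) in C{s,t} is {t^4, s}; counting standard monomials gives mu = 4. Corank 1: A-series; mu = 4 gives A_4.

Type A_{4}, Milnor number mu = 4.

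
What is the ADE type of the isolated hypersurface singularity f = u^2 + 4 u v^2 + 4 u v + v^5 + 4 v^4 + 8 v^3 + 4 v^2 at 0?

A_{4}

The Hessian of f at 0 is [[2, 4], [4, 8]] with rank 1, so corank 1. A Groebner basis of the Jacobian ideal J(f) in C{u,v} is {u^2 + 4*u*v - 2*u - 4*v, u/2 + v^2 + v}; counting standard monomials gives mu = 4. Corank 1: A-series; mu = 4 gives A_4.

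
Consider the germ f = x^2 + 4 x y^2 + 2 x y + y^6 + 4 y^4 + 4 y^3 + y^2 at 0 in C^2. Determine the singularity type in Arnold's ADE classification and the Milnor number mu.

Type A5, Milnor number mu = 5.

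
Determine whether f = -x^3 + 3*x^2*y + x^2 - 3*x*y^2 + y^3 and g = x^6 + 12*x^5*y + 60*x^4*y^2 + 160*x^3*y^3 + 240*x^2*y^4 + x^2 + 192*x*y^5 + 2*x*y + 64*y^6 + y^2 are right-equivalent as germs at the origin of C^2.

The Hessian of f at 0 has rank 1. Corank 1: A-series; mu = 2 gives A_2. The Hessian of g at 0 has rank 1. Corank 1: A-series; mu = 5 gives A_5. f is A_2 but g is A_5, hence not right-equivalent.

No.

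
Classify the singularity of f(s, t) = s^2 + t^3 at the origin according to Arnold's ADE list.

A_{2}

The Hessian of f at 0 is [[2, 0], [0, 0]] with rank 1, so corank 1. A Groebner basis of the Jacobian ideal J(f) in C{s,t} is {t^2, s}; counting standard monomials gives mu = 2. Corank 1: A-series; mu = 2 gives A_2.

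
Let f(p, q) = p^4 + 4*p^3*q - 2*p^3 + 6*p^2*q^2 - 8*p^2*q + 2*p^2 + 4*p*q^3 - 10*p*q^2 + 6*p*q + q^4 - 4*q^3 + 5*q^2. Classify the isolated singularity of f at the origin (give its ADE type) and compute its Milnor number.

Type A1, Milnor number mu = 1.

The Hessian of f at 0 is [[4, 6], [6, 10]] with rank 2, so corank 0. A Groebner basis of the Jacobian ideal J(f) in C{p,q} is {p, q}; counting standard monomials gives mu = 1. Corank 0: nondegenerate Morse point, so A_1.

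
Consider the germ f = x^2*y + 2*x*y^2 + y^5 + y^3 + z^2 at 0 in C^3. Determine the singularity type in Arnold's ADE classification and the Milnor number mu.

Type D_6, Milnor number mu = 6.

The Hessian of f at 0 has rank 1. Corank 2; j^3 = y*(x + y)^2 has shape L^2 M (L != M), so D-series; mu = 6 gives D_6.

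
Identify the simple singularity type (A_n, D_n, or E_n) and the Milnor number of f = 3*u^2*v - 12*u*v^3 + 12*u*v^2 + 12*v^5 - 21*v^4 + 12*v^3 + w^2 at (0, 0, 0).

Type D_{5}, Milnor number mu = 5.

The Hessian of f at 0 has rank 1. Corank 2; j^3 = 3*v*(u + 2*v)^2 has shape L^2 M (L != M), so D-series; mu = 5 gives D_5.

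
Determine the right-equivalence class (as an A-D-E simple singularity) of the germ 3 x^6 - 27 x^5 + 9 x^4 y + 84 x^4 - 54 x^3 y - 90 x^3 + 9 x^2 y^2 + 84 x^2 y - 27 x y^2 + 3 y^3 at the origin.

The Hessian of f at 0 is [[0, 0], [0, 0]] with rank 0, so corank 2. A Groebner basis of the Jacobian ideal J(f) in C{x,y} is {y^3, x^2 - 3*y^2/26, x*y - 9*y^2/26}; counting standard monomials gives mu = 4. Corank 2; j^3 = -3*(3*x - y)*(10*x^2 - 6*x*y + y^2) splits into three distinct lines over C (the quadratic factor has nonzero discriminant), so D_4.

D4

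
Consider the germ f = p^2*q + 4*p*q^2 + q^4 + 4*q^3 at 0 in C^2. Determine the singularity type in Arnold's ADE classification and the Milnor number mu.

Type D5, Milnor number mu = 5.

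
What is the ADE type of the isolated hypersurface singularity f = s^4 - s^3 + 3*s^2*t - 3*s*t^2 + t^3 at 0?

E6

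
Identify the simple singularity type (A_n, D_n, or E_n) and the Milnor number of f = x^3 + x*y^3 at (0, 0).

The Hessian of f at 0 is [[0, 0], [0, 0]] with rank 0, so corank 2. A Groebner basis of the Jacobian ideal J(f) in C{x,y} is {x^3, x*y^2, 3*x^2 + y^3}; counting standard monomials gives mu = 7. Corank 2; j^3 = x^3 is a perfect cube, so E-series; the 4-jet and mu = 7 give E_7.

Type E_{7}, Milnor number mu = 7.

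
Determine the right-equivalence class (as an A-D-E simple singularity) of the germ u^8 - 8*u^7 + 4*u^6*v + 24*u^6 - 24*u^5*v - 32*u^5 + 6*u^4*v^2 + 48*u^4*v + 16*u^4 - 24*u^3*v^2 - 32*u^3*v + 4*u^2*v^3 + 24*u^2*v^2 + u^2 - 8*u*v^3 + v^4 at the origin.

The Hessian of f at 0 is [[2, 0], [0, 0]] with rank 1, so corank 1. A Groebner basis of the Jacobian ideal J(f) in C{u,v} is {v^3, u}; counting standard monomials gives mu = 3. Corank 1: A-series; mu = 3 gives A_3.

A_3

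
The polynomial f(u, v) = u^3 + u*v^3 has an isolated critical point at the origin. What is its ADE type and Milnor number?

The Hessian of f at 0 has rank 0. Corank 2; j^3 = u^3 is a perfect cube, so E-series; the 4-jet and mu = 7 give E_7.

Type E7, Milnor number mu = 7.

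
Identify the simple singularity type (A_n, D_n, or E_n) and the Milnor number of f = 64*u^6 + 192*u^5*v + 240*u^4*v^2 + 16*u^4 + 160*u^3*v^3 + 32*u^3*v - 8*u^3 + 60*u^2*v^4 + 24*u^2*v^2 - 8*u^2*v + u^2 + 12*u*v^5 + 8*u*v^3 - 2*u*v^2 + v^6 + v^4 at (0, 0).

The Hessian of f at 0 is [[2, 0], [0, 0]] with rank 1, so corank 1. A Groebner basis of the Jacobian ideal J(f) in C{u,v} is {u*v^2 + u*v - u/4 + v^2/4, -5*u*v + u + v^3 - v^2, u^2 + u*v - u/4 + v^2/4}; counting standard monomials gives mu = 5. Corank 1: A-series; mu = 5 gives A_5.

Type A_{5}, Milnor number mu = 5.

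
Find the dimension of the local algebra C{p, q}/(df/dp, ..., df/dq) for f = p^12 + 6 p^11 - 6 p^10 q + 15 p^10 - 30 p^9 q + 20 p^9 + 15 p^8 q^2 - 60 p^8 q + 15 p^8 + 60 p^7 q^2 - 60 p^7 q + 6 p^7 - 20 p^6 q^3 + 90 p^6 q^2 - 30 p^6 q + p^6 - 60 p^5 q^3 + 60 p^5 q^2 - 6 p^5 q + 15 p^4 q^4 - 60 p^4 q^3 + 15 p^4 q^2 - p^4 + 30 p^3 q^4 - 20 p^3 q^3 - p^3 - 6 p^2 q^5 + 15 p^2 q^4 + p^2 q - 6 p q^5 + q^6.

The Hessian of f at 0 has rank 0. Corank 2; j^3 = -p^2*(p - q) has shape L^2 M (L != M), so D-series; mu = 7 gives D_7.

7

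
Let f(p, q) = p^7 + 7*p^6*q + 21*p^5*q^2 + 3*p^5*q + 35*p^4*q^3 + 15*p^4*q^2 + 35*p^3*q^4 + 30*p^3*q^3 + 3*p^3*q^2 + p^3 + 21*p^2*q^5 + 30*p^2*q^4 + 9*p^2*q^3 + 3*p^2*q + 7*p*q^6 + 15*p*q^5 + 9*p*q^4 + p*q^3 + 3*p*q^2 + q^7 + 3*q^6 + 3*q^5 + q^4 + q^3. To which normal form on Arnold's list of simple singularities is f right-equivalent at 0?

The Hessian of f at 0 is [[0, 0], [0, 0]] with rank 0, so corank 2. A Groebner basis of the Jacobian ideal J(f) in C{p,q} is {p^3 + 3*p^2*q + 6*p^2 + 12*p*q + 6*q^2, -3*p^2 + p*q^2 - 6*p*q - 3*q^2, 3*p^2 + 6*p*q + q^3 + 3*q^2}; counting standard monomials gives mu = 7. Corank 2; j^3 = (p + q)^3 is a perfect cube, so E-series; the 4-jet and mu = 7 give E_7.

E7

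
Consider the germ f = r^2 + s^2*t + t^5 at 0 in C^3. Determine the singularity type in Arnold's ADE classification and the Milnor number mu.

Type D_{6}, Milnor number mu = 6.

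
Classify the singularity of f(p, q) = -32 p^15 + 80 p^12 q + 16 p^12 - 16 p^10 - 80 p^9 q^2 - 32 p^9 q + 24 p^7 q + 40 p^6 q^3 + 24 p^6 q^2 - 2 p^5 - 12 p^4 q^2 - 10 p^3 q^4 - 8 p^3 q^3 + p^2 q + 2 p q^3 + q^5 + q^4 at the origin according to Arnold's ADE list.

D5

The Hessian of f at 0 has rank 0. Corank 2; j^3 = p^2*q has shape L^2 M (L != M), so D-series; mu = 5 gives D_5.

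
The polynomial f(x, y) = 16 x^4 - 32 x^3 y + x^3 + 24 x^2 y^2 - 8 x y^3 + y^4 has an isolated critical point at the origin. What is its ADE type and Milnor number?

The Hessian of f at 0 is [[0, 0], [0, 0]] with rank 0, so corank 2. A Groebner basis of the Jacobian ideal J(f) in C{x,y} is {y^4, x*y^2 - y^3/6, x^2}; counting standard monomials gives mu = 6. Corank 2; j^3 = x^3 is a perfect cube, so E-series; the 4-jet and mu = 6 give E_6.

Type E_{6}, Milnor number mu = 6.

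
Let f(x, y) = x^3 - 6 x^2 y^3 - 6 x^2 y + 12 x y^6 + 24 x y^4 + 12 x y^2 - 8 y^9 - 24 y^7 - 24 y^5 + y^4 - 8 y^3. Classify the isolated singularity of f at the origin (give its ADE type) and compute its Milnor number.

The Hessian of f at 0 is [[0, 0], [0, 0]] with rank 0, so corank 2. A Groebner basis of the Jacobian ideal J(f) in C{x,y} is {y^3, x^2 - 4*x*y + 4*y^2}; counting standard monomials gives mu = 6. Corank 2; j^3 = (x - 2*y)^3 is a perfect cube, so E-series; the 4-jet and mu = 6 give E_6.

Type E_6, Milnor number mu = 6.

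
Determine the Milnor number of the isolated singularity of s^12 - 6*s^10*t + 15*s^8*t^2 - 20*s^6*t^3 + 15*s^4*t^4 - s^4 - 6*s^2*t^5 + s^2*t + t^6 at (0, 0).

The Hessian of f at 0 is [[0, 0], [0, 0]] with rank 0, so corank 2. A Groebner basis of the Jacobian ideal J(f) in C{s,t} is {s^2/6 + t^5, s^3, s*t}; counting standard monomials gives mu = 7. Corank 2; j^3 = s^2*t has shape L^2 M (L != M), so D-series; mu = 7 gives D_7.

7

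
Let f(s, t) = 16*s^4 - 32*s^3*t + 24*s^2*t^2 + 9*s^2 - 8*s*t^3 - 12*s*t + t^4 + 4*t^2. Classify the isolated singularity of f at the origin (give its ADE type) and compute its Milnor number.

Type A3, Milnor number mu = 3.

The Hessian of f at 0 has rank 1. Corank 1: A-series; mu = 3 gives A_3.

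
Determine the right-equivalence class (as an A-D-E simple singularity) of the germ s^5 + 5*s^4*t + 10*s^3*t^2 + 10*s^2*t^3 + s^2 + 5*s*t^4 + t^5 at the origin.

The Hessian of f at 0 has rank 1. Corank 1: A-series; mu = 4 gives A_4.

A_{4}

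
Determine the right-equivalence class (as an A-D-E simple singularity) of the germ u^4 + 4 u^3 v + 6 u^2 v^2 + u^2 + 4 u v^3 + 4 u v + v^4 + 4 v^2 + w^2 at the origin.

The Hessian of f at 0 has rank 2. Corank 1: A-series; mu = 3 gives A_3.

A_{3}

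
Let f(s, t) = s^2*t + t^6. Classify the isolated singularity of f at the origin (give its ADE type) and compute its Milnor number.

Type D7, Milnor number mu = 7.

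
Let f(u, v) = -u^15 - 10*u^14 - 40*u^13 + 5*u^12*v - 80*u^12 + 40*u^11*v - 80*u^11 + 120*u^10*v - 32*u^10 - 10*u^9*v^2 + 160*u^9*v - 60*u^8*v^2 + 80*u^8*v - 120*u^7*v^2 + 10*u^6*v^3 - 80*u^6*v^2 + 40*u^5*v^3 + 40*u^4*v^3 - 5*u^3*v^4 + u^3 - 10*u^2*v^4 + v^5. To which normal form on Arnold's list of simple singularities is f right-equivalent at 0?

The Hessian of f at 0 is [[0, 0], [0, 0]] with rank 0, so corank 2. A Groebner basis of the Jacobian ideal J(f) in C{u,v} is {v^4, u^2}; counting standard monomials gives mu = 8. Corank 2; j^3 = u^3 is a perfect cube, so E-series; the 5-jet and mu = 8 give E_8.

E_8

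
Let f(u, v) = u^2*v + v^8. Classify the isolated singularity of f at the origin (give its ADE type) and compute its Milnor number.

Type D9, Milnor number mu = 9.

The Hessian of f at 0 is [[0, 0], [0, 0]] with rank 0, so corank 2. A Groebner basis of the Jacobian ideal J(f) in C{u,v} is {u^2/8 + v^7, u^3, u*v}; counting standard monomials gives mu = 9. Corank 2; j^3 = u^2*v has shape L^2 M (L != M), so D-series; mu = 9 gives D_9.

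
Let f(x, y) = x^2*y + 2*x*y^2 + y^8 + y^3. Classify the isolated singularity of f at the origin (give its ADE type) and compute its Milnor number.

The Hessian of f at 0 is [[0, 0], [0, 0]] with rank 0, so corank 2. A Groebner basis of the Jacobian ideal J(f) in C{x,y} is {x^2/8 + y^7 - y^2/8, x^3 + y^3, x*y + y^2}; counting standard monomials gives mu = 9. Corank 2; j^3 = y*(x + y)^2 has shape L^2 M (L != M), so D-series; mu = 9 gives D_9.

Type D9, Milnor number mu = 9.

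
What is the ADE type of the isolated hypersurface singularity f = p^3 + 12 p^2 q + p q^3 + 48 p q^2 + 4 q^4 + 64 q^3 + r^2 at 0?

E_{7}

The Hessian of f at 0 is [[0, 0, 0], [0, 0, 0], [0, 0, 2]] with rank 1, so corank 2. A Groebner basis of the Jacobian ideal J(f) in C{p,q,r} is {p^3 + 12*p^2*q + 384*p^2 + 3072*p*q + 6144*q^2, -12*p^2 + p*q^2 - 96*p*q - 192*q^2, 3*p^2 + 24*p*q + q^3 + 48*q^2, r}; counting standard monomials gives mu = 7. Corank 2; j^3 = (p + 4*q)^3 is a perfect cube, so E-series; the 4-jet and mu = 7 give E_7.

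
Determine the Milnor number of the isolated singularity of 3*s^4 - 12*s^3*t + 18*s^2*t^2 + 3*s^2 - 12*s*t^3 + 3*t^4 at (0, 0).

3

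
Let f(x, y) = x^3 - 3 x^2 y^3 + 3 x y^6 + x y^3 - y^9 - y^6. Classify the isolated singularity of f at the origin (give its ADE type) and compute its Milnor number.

The Hessian of f at 0 has rank 0. Corank 2; j^3 = x^3 is a perfect cube, so E-series; the 4-jet and mu = 7 give E_7.

Type E7, Milnor number mu = 7.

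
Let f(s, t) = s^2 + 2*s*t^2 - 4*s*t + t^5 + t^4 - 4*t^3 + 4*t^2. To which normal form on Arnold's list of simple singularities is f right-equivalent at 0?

A_{4}

The Hessian of f at 0 has rank 1. Corank 1: A-series; mu = 4 gives A_4.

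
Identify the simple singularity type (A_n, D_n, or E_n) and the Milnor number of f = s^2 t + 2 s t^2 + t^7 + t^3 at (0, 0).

Type D8, Milnor number mu = 8.

The Hessian of f at 0 has rank 0. Corank 2; j^3 = t*(s + t)^2 has shape L^2 M (L != M), so D-series; mu = 8 gives D_8.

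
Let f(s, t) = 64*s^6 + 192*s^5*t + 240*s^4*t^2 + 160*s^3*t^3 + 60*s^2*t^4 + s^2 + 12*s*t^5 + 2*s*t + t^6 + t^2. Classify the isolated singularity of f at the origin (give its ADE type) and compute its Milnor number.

The Hessian of f at 0 has rank 1. Corank 1: A-series; mu = 5 gives A_5.

Type A5, Milnor number mu = 5.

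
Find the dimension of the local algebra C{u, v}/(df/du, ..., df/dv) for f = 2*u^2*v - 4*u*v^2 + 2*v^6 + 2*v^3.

7

The Hessian of f at 0 is [[0, 0], [0, 0]] with rank 0, so corank 2. A Groebner basis of the Jacobian ideal J(f) in C{u,v} is {u^2/6 + v^5 - v^2/6, u^3 - v^3, u*v - v^2}; counting standard monomials gives mu = 7. Corank 2; j^3 = 2*v*(u - v)^2 has shape L^2 M (L != M), so D-series; mu = 7 gives D_7.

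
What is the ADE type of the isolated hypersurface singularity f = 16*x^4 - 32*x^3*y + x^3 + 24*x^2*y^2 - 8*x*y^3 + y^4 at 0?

The Hessian of f at 0 is [[0, 0], [0, 0]] with rank 0, so corank 2. A Groebner basis of the Jacobian ideal J(f) in C{x,y} is {y^4, x*y^2 - y^3/6, x^2}; counting standard monomials gives mu = 6. Corank 2; j^3 = x^3 is a perfect cube, so E-series; the 4-jet and mu = 6 give E_6.

E_{6}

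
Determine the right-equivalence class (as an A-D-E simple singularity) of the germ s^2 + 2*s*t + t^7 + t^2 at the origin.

A_{6}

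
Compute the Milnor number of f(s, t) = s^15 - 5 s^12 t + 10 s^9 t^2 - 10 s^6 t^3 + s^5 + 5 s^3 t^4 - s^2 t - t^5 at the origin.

6

The Hessian of f at 0 has rank 0. Corank 2; j^3 = -s^2*t has shape L^2 M (L != M), so D-series; mu = 6 gives D_6.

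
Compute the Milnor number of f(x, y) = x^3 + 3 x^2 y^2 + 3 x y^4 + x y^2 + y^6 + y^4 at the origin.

4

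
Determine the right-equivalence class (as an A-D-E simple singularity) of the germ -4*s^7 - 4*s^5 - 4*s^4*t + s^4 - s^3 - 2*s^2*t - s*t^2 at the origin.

The Hessian of f at 0 has rank 0. Corank 2; j^3 = -s*(s + t)^2 has shape L^2 M (L != M), so D-series; mu = 5 gives D_5.

D5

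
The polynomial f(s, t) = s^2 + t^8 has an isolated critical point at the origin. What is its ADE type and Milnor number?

Type A_{7}, Milnor number mu = 7.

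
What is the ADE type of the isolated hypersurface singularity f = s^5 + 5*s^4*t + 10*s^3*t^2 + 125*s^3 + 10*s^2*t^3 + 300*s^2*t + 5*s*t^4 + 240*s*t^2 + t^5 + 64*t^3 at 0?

The Hessian of f at 0 has rank 0. Corank 2; j^3 = (5*s + 4*t)^3 is a perfect cube, so E-series; the 5-jet and mu = 8 give E_8.

E8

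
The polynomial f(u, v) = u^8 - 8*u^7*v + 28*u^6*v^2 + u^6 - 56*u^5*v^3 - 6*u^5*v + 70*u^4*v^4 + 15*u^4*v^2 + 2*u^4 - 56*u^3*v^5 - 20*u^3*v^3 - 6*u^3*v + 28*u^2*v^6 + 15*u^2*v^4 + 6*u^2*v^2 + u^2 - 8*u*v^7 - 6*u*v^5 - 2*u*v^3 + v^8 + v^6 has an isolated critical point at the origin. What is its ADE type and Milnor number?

The Hessian of f at 0 is [[2, 0], [0, 0]] with rank 1, so corank 1. A Groebner basis of the Jacobian ideal J(f) in C{u,v} is {-3*u^2 - u*v + v^4, u^3, u^2*v, u*v^2 + u/3 - v^3/3}; counting standard monomials gives mu = 7. Corank 1: A-series; mu = 7 gives A_7.

Type A_7, Milnor number mu = 7.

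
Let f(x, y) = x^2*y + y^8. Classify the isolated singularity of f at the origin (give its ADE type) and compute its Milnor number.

The Hessian of f at 0 has rank 0. Corank 2; j^3 = x^2*y has shape L^2 M (L != M), so D-series; mu = 9 gives D_9.

Type D9, Milnor number mu = 9.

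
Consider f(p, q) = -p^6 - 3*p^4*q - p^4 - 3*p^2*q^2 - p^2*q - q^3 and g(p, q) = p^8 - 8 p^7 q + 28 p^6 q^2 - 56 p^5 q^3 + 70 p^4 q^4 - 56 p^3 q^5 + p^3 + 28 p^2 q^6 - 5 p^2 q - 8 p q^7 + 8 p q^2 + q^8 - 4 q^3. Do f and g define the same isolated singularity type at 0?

The Hessian of f at 0 has rank 0. Corank 2; j^3 = -q*(p^2 + q^2) splits into three distinct lines over C (the quadratic factor has nonzero discriminant), so D_4. The Hessian of g at 0 has rank 0. Corank 2; j^3 = (p - 2*q)^2*(p - q) has shape L^2 M (L != M), so D-series; mu = 9 gives D_9. f is D_4 but g is D_9, hence not right-equivalent.

No.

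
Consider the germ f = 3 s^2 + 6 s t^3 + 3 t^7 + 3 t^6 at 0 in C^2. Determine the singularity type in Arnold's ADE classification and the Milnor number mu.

Type A_{6}, Milnor number mu = 6.

The Hessian of f at 0 is [[6, 0], [0, 0]] with rank 1, so corank 1. A Groebner basis of the Jacobian ideal J(f) in C{s,t} is {s + t^3, s^2}; counting standard monomials gives mu = 6. Corank 1: A-series; mu = 6 gives A_6.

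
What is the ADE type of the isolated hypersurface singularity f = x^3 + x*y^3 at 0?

E_7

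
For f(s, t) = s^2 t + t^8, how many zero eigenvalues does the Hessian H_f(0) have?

The Hessian at 0 is [[0, 0], [0, 0]] of rank 0; hence corank 2.

2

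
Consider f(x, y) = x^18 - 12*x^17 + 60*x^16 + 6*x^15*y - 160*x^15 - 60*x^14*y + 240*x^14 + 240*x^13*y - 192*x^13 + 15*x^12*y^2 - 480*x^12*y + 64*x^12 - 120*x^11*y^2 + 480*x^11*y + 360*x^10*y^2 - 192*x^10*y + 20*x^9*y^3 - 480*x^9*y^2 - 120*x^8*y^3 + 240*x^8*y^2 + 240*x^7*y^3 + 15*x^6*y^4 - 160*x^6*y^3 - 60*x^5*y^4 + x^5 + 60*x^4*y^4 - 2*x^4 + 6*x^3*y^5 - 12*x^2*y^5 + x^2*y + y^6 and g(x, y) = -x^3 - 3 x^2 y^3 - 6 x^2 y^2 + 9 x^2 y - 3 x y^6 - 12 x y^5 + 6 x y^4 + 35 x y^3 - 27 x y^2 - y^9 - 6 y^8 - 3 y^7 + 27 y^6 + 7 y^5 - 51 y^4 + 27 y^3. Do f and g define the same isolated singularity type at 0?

The Hessian of f at 0 has rank 0. Corank 2; j^3 = x^2*y has shape L^2 M (L != M), so D-series; mu = 7 gives D_7. The Hessian of g at 0 has rank 0. Corank 2; j^3 = -(x - 3*y)^3 is a perfect cube, so E-series; the 4-jet and mu = 7 give E_7. f is D_7 but g is E_7, hence not right-equivalent.

No.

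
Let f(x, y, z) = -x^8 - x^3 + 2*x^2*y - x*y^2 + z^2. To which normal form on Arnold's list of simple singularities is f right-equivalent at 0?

D_{9}

The Hessian of f at 0 has rank 1. Corank 2; j^3 = -x*(x - y)^2 has shape L^2 M (L != M), so D-series; mu = 9 gives D_9.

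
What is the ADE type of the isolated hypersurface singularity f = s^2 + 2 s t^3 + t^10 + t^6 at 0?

A_{9}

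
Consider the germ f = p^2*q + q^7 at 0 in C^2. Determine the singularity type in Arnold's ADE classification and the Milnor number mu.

Type D_8, Milnor number mu = 8.

The Hessian of f at 0 has rank 0. Corank 2; j^3 = p^2*q has shape L^2 M (L != M), so D-series; mu = 8 gives D_8.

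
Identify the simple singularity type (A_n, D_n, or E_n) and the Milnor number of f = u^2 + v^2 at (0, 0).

The Hessian of f at 0 has rank 2. Corank 0: nondegenerate Morse point, so A_1.

Type A1, Milnor number mu = 1.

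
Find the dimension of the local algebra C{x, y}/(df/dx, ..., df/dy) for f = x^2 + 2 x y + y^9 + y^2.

8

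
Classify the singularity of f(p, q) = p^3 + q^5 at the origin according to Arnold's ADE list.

E8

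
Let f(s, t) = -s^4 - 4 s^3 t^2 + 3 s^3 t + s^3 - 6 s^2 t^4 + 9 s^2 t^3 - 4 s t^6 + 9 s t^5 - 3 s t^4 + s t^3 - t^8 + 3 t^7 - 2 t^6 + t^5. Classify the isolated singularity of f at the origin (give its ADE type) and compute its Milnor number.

The Hessian of f at 0 is [[0, 0], [0, 0]] with rank 0, so corank 2. A Groebner basis of the Jacobian ideal J(f) in C{s,t} is {-s^2/2 + t^4 - t^3/6, s^3, s^2*t + s^2/6 + t^3/18, 5*s^2/6 + s*t^2 + 5*t^3/18}; counting standard monomials gives mu = 7. Corank 2; j^3 = s^3 is a perfect cube, so E-series; the 4-jet and mu = 7 give E_7.

Type E_7, Milnor number mu = 7.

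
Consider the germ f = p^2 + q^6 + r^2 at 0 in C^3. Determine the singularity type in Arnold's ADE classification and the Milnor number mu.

The Hessian of f at 0 has rank 2. Corank 1: A-series; mu = 5 gives A_5.

Type A5, Milnor number mu = 5.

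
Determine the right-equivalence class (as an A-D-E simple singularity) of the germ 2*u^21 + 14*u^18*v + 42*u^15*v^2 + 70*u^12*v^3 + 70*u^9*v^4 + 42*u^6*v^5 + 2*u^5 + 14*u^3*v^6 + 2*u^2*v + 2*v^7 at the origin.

The Hessian of f at 0 is [[0, 0], [0, 0]] with rank 0, so corank 2. A Groebner basis of the Jacobian ideal J(f) in C{u,v} is {u^2/7 + v^6, u^3, u*v}; counting standard monomials gives mu = 8. Corank 2; j^3 = 2*u^2*v has shape L^2 M (L != M), so D-series; mu = 8 gives D_8.

D8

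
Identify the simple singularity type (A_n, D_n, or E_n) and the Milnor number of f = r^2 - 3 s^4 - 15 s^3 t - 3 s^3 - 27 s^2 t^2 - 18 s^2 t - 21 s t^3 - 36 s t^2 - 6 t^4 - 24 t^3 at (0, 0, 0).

Type E_7, Milnor number mu = 7.

The Hessian of f at 0 has rank 1. Corank 2; j^3 = -3*(s + 2*t)^3 is a perfect cube, so E-series; the 4-jet and mu = 7 give E_7.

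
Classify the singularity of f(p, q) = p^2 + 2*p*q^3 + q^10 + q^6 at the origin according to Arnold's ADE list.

A_{9}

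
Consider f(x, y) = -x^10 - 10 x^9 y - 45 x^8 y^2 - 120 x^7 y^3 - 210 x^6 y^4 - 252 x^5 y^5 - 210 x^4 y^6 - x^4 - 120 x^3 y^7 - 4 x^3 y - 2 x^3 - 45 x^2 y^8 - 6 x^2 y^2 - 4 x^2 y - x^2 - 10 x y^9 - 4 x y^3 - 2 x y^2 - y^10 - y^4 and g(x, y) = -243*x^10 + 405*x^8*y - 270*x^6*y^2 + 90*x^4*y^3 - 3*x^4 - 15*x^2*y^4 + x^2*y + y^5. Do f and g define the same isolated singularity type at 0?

No.

The Hessian of f at 0 is [[-2, 0], [0, 0]] with rank 1, so corank 1. A Groebner basis of the Jacobian ideal J(f) in C{x,y} is {x*y^4 - 20*x*y^3 - 39*x*y^2 - 20*x*y - 3*x - 14*y^4 - 14*y^3 - 3*y^2, 30*x*y^3 + 54*x*y^2 + 27*x*y + 4*x + y^5 + 20*y^4 + 19*y^3 + 4*y^2, x^2 + 2*x*y + x + y^2}; counting standard monomials gives mu = 9. Corank 1: A-series; mu = 9 gives A_9. The Hessian of g at 0 is [[0, 0], [0, 0]] with rank 0, so corank 2. A Groebner basis of the Jacobian ideal J(g) in C{x,y} is {x^2/5 + y^4, x^3, x*y}; counting standard monomials gives mu = 6. Corank 2; j^3 = x^2*y has shape L^2 M (L != M), so D-series; mu = 6 gives D_6. f is A_9 but g is D_6, hence not right-equivalent.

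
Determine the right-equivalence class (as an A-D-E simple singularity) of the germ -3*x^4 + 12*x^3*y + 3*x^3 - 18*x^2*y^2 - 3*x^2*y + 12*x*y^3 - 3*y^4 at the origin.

D5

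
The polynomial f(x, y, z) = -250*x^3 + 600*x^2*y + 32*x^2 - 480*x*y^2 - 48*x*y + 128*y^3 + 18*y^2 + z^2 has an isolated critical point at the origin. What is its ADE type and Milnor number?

Type A2, Milnor number mu = 2.

The Hessian of f at 0 has rank 2. Corank 1: A-series; mu = 2 gives A_2.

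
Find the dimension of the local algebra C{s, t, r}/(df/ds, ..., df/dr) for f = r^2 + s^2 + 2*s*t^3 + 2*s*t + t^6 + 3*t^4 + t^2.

3

The Hessian of f at 0 is [[2, 2, 0], [2, 2, 0], [0, 0, 2]] with rank 2, so corank 1. A Groebner basis of the Jacobian ideal J(f) in C{s,t,r} is {t^3, s + t, r}; counting standard monomials gives mu = 3. Corank 1: A-series; mu = 3 gives A_3.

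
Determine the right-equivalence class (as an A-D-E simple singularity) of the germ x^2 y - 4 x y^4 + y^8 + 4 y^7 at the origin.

D_{9}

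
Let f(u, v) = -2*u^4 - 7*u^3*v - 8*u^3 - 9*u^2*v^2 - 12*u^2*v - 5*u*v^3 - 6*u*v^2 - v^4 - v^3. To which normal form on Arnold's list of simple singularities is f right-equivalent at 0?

The Hessian of f at 0 has rank 0. Corank 2; j^3 = -(2*u + v)^3 is a perfect cube, so E-series; the 4-jet and mu = 7 give E_7.

E_{7}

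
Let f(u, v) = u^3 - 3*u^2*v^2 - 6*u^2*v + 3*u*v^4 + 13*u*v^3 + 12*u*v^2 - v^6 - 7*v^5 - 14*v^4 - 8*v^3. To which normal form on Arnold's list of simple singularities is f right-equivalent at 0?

E_7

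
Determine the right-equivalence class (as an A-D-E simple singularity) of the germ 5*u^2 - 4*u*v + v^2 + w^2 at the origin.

A1

The Hessian of f at 0 has rank 3. Corank 0: nondegenerate Morse point, so A_1.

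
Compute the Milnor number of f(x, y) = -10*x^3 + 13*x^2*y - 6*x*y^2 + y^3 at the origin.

The Hessian of f at 0 has rank 0. Corank 2; j^3 = -(2*x - y)*(5*x^2 - 4*x*y + y^2) splits into three distinct lines over C (the quadratic factor has nonzero discriminant), so D_4.

4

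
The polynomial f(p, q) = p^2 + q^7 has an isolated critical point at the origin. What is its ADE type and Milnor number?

Type A_6, Milnor number mu = 6.

The Hessian of f at 0 is [[2, 0], [0, 0]] with rank 1, so corank 1. A Groebner basis of the Jacobian ideal J(f) in C{p,q} is {q^6, p}; counting standard monomials gives mu = 6. Corank 1: A-series; mu = 6 gives A_6.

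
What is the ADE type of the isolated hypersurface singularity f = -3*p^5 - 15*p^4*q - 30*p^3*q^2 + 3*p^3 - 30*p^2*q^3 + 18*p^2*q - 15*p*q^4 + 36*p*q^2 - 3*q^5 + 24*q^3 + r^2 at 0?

The Hessian of f at 0 has rank 1. Corank 2; j^3 = 3*(p + 2*q)^3 is a perfect cube, so E-series; the 5-jet and mu = 8 give E_8.

E_8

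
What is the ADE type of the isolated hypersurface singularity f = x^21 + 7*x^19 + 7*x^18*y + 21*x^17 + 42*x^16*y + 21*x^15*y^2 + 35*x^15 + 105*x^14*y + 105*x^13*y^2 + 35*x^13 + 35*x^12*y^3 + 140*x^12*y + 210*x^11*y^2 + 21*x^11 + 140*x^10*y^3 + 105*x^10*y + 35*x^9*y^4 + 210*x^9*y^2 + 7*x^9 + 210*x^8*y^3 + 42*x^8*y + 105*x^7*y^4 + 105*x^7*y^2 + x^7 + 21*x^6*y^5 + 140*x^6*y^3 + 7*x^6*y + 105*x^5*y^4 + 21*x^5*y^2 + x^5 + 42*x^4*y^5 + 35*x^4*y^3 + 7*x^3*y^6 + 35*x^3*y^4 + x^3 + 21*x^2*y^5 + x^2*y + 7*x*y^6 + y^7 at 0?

D_{8}

The Hessian of f at 0 is [[0, 0], [0, 0]] with rank 0, so corank 2. A Groebner basis of the Jacobian ideal J(f) in C{x,y} is {-x*y/7 + y^6, x*y^2, x^2 + x*y}; counting standard monomials gives mu = 8. Corank 2; j^3 = x^2*(x + y) has shape L^2 M (L != M), so D-series; mu = 8 gives D_8.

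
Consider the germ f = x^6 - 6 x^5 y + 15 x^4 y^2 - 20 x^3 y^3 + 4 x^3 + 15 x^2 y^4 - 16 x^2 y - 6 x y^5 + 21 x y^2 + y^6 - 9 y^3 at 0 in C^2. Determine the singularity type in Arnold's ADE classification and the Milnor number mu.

The Hessian of f at 0 is [[0, 0], [0, 0]] with rank 0, so corank 2. A Groebner basis of the Jacobian ideal J(f) in C{x,y} is {-32*x*y/3 + y^5 + 16*y^2, x*y^2 - 3*y^3/2, x^2 - 5*x*y/2 + 3*y^2/2}; counting standard monomials gives mu = 7. Corank 2; j^3 = (x - y)*(2*x - 3*y)^2 has shape L^2 M (L != M), so D-series; mu = 7 gives D_7.

Type D_{7}, Milnor number mu = 7.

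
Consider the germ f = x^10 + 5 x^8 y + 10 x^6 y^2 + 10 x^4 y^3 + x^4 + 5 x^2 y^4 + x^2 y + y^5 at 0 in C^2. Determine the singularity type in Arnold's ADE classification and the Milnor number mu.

Type D_6, Milnor number mu = 6.

The Hessian of f at 0 has rank 0. Corank 2; j^3 = x^2*y has shape L^2 M (L != M), so D-series; mu = 6 gives D_6.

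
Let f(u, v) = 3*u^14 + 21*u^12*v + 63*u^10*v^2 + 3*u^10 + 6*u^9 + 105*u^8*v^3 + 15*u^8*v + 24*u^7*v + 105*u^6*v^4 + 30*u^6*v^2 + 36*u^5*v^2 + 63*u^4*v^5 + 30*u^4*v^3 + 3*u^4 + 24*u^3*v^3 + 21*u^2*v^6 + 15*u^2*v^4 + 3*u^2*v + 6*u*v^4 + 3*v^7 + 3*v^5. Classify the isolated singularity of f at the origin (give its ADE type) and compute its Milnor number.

The Hessian of f at 0 has rank 0. Corank 2; j^3 = 3*u^2*v has shape L^2 M (L != M), so D-series; mu = 6 gives D_6.

Type D_6, Milnor number mu = 6.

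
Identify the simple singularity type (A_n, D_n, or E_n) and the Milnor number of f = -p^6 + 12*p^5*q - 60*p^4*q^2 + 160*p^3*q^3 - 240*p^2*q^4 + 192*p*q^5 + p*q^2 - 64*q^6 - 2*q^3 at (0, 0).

Type D_{7}, Milnor number mu = 7.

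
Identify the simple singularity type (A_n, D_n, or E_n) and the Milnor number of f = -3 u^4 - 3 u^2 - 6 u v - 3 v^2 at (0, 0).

Type A_3, Milnor number mu = 3.

The Hessian of f at 0 is [[-6, -6], [-6, -6]] with rank 1, so corank 1. A Groebner basis of the Jacobian ideal J(f) in C{u,v} is {v^3, u + v}; counting standard monomials gives mu = 3. Corank 1: A-series; mu = 3 gives A_3.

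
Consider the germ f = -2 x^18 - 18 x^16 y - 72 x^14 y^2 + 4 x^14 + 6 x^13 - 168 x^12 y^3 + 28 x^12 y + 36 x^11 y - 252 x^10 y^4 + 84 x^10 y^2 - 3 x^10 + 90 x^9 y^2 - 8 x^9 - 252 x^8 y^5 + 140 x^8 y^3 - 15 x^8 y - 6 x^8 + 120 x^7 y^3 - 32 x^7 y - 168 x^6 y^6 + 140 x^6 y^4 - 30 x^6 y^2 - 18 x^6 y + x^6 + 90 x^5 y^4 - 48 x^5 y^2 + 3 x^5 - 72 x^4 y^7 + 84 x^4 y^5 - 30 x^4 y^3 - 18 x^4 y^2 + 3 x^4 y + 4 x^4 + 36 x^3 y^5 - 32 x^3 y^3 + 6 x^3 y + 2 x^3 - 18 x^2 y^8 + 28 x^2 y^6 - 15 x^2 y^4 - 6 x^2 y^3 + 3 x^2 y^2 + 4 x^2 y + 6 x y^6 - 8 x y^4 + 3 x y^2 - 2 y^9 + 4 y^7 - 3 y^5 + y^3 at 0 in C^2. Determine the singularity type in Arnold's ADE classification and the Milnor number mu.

The Hessian of f at 0 has rank 0. Corank 2; j^3 = (x + y)*(2*x^2 + 2*x*y + y^2) splits into three distinct lines over C (the quadratic factor has nonzero discriminant), so D_4.

Type D_{4}, Milnor number mu = 4.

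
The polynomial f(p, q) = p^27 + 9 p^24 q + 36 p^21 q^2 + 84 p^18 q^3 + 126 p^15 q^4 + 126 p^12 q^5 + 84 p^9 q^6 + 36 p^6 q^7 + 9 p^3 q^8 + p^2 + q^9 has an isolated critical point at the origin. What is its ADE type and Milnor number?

The Hessian of f at 0 is [[2, 0], [0, 0]] with rank 1, so corank 1. A Groebner basis of the Jacobian ideal J(f) in C{p,q} is {q^8, p}; counting standard monomials gives mu = 8. Corank 1: A-series; mu = 8 gives A_8.

Type A8, Milnor number mu = 8.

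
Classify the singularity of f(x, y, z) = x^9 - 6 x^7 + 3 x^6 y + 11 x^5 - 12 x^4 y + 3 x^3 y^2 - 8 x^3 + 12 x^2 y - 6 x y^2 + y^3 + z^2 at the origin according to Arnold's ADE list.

E8

The Hessian of f at 0 has rank 1. Corank 2; j^3 = -(2*x - y)^3 is a perfect cube, so E-series; the 5-jet and mu = 8 give E_8.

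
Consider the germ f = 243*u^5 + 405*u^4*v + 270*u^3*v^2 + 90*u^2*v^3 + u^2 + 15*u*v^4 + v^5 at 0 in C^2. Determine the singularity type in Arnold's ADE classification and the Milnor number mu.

The Hessian of f at 0 is [[2, 0], [0, 0]] with rank 1, so corank 1. A Groebner basis of the Jacobian ideal J(f) in C{u,v} is {v^4, u}; counting standard monomials gives mu = 4. Corank 1: A-series; mu = 4 gives A_4.

Type A_{4}, Milnor number mu = 4.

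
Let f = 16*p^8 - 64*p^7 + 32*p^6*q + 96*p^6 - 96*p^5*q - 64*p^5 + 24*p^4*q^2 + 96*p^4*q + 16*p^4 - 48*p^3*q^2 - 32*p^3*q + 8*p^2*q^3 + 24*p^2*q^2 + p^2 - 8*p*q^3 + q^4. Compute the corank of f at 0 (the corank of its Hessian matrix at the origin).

The Hessian at 0 is [[2, 0], [0, 0]] of rank 1; hence corank 1.

1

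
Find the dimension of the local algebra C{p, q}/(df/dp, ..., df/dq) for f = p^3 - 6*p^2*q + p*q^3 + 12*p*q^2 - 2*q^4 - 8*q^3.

The Hessian of f at 0 has rank 0. Corank 2; j^3 = (p - 2*q)^3 is a perfect cube, so E-series; the 4-jet and mu = 7 give E_7.

7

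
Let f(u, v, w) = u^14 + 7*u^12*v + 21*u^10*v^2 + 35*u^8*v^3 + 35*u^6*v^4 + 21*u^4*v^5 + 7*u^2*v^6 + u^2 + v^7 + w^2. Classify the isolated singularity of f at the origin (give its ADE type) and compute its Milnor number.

Type A6, Milnor number mu = 6.

The Hessian of f at 0 has rank 2. Corank 1: A-series; mu = 6 gives A_6.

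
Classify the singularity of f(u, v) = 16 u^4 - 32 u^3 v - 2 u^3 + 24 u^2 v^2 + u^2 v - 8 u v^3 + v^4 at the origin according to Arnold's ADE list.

D_5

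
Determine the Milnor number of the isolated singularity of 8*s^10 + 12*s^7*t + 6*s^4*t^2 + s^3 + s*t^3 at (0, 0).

7

The Hessian of f at 0 has rank 0. Corank 2; j^3 = s^3 is a perfect cube, so E-series; the 4-jet and mu = 7 give E_7.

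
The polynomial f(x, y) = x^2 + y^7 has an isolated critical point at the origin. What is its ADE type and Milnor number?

Type A6, Milnor number mu = 6.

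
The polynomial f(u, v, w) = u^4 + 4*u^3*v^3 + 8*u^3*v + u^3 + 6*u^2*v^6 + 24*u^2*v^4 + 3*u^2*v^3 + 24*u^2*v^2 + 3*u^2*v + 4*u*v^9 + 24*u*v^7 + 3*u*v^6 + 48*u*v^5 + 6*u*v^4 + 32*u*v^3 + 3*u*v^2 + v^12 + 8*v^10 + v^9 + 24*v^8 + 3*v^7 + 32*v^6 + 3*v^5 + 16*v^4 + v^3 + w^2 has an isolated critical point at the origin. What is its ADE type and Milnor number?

Type E_6, Milnor number mu = 6.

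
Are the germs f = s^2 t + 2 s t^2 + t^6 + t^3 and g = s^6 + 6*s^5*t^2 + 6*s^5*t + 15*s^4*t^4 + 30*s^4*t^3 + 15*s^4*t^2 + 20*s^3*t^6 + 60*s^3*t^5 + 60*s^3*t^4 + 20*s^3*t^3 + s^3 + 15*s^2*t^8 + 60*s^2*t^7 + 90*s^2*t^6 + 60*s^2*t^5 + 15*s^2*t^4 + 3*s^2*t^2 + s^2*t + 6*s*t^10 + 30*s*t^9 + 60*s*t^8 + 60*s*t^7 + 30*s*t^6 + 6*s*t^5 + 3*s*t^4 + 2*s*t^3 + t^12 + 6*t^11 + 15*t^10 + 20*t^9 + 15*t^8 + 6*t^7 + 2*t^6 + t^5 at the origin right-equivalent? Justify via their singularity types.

Yes.

The Hessian of f at 0 is [[0, 0], [0, 0]] with rank 0, so corank 2. A Groebner basis of the Jacobian ideal J(f) in C{s,t} is {s^2/6 + t^5 - t^2/6, s^3 + t^3, s*t + t^2}; counting standard monomials gives mu = 7. Corank 2; j^3 = t*(s + t)^2 has shape L^2 M (L != M), so D-series; mu = 7 gives D_7. The Hessian of g at 0 is [[0, 0], [0, 0]] with rank 0, so corank 2. A Groebner basis of the Jacobian ideal J(g) in C{s,t} is {-s^2 - s*t + t^4 - t^3, s^3, s^2*t - s*t/6 - t^3/6, s^2 + s*t^2 + s*t + t^3}; counting standard monomials gives mu = 7. Corank 2; j^3 = s^2*(s + t) has shape L^2 M (L != M), so D-series; mu = 7 gives D_7. Both have type D_7, hence right-equivalent.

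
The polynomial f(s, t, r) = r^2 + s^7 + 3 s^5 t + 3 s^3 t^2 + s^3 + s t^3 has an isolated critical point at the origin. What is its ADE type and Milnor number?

The Hessian of f at 0 has rank 1. Corank 2; j^3 = s^3 is a perfect cube, so E-series; the 4-jet and mu = 7 give E_7.

Type E_{7}, Milnor number mu = 7.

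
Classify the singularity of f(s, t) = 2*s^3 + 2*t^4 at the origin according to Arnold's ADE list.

E_6

The Hessian of f at 0 is [[0, 0], [0, 0]] with rank 0, so corank 2. A Groebner basis of the Jacobian ideal J(f) in C{s,t} is {t^3, s^2}; counting standard monomials gives mu = 6. Corank 2; j^3 = 2*s^3 is a perfect cube, so E-series; the 4-jet and mu = 6 give E_6.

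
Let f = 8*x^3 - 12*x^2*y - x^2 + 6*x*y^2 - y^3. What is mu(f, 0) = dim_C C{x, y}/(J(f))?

The Hessian of f at 0 is [[-2, 0], [0, 0]] with rank 1, so corank 1. A Groebner basis of the Jacobian ideal J(f) in C{x,y} is {y^2, x}; counting standard monomials gives mu = 2. Corank 1: A-series; mu = 2 gives A_2.

2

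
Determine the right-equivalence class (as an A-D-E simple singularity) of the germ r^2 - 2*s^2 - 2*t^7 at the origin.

The Hessian of f at 0 has rank 2. Corank 1: A-series; mu = 6 gives A_6.

A6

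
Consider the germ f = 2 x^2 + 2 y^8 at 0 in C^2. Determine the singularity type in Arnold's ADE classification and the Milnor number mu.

Type A_7, Milnor number mu = 7.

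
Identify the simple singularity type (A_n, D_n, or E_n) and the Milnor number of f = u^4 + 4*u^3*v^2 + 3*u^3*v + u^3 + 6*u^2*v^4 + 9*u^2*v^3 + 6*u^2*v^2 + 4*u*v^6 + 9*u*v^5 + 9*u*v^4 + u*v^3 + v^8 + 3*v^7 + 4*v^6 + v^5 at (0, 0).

Type E_7, Milnor number mu = 7.

The Hessian of f at 0 is [[0, 0], [0, 0]] with rank 0, so corank 2. A Groebner basis of the Jacobian ideal J(f) in C{u,v} is {3*u^2/2 + v^4 + v^3/2, u^3, u^2*v - u^2/2 - v^3/6, -u^2/2 + u*v^2 - v^3/6}; counting standard monomials gives mu = 7. Corank 2; j^3 = u^3 is a perfect cube, so E-series; the 4-jet and mu = 7 give E_7.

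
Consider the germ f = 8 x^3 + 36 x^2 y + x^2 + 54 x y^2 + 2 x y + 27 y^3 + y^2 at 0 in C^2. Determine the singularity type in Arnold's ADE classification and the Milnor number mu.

The Hessian of f at 0 has rank 1. Corank 1: A-series; mu = 2 gives A_2.

Type A_2, Milnor number mu = 2.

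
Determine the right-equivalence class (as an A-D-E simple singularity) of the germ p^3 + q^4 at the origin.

The Hessian of f at 0 has rank 0. Corank 2; j^3 = p^3 is a perfect cube, so E-series; the 4-jet and mu = 6 give E_6.

E_6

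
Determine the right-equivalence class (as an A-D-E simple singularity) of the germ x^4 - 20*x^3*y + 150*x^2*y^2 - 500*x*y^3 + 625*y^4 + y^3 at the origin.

The Hessian of f at 0 has rank 0. Corank 2; j^3 = y^3 is a perfect cube, so E-series; the 4-jet and mu = 6 give E_6.

E_6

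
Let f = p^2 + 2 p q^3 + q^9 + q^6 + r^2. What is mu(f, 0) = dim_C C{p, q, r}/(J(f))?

8

The Hessian of f at 0 is [[2, 0, 0], [0, 0, 0], [0, 0, 2]] with rank 2, so corank 1. A Groebner basis of the Jacobian ideal J(f) in C{p,q,r} is {p^2*q^2, p^3, p + q^3, r}; counting standard monomials gives mu = 8. Corank 1: A-series; mu = 8 gives A_8.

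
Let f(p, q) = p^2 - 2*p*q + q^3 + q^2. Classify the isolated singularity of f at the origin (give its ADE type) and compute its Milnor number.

The Hessian of f at 0 has rank 1. Corank 1: A-series; mu = 2 gives A_2.

Type A2, Milnor number mu = 2.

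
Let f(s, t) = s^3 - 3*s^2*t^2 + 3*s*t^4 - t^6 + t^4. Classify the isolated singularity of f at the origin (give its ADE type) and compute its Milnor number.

Type E_{6}, Milnor number mu = 6.

The Hessian of f at 0 has rank 0. Corank 2; j^3 = s^3 is a perfect cube, so E-series; the 4-jet and mu = 6 give E_6.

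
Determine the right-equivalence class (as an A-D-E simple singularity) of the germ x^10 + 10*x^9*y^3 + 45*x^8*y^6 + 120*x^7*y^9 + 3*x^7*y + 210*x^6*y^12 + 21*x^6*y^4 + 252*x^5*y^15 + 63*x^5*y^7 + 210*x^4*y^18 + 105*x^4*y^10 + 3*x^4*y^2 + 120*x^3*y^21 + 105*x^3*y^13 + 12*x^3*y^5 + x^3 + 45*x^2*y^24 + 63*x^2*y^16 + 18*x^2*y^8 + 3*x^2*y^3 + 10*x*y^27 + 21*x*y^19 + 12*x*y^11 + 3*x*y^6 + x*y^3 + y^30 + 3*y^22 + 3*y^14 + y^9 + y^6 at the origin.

E_7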